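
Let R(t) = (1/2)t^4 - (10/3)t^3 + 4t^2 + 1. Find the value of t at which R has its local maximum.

1

R'(t) = 2t^3 - 10t^2 + 8t = 0 at t = 0, 1, 4.
Since R''(t) = 6t^2 - 20t + 8, we get R''(0) = 8 > 0 ⇒ local minimum; R''(1) = -6 < 0 ⇒ local maximum; R''(4) = 24 > 0 ⇒ local minimum.
Thus R has its local maximum at t = 1, with value 13/6.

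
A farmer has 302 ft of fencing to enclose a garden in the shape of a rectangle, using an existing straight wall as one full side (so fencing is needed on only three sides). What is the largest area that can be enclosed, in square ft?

Let the sides perpendicular to the wall have length x and the parallel side y, so 2x + y = 302 and the area is A = xy = x(302 − 2x).
A'(x) = 302 − 4x = 0 gives x = 151/2, and A''(x) = −4 < 0 confirms a maximum.
Then y = 302 − 2·151/2 = 151 and A = 22801/2.

22801/2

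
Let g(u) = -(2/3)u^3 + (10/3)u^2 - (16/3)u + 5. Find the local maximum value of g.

7/3

Critical points: g'(u) = -2u^2 + (20/3)u - 16/3 vanishes at u = 4/3, 2.
Second-derivative test with g''(u) = -4u + 20/3: g''(4/3) = 4/3 > 0 ⇒ local minimum; g''(2) = -4/3 < 0 ⇒ local maximum.
The local maximum is g(2) = 7/3.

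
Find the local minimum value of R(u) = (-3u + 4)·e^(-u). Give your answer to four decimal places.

R'(u) = (-3)·e^(-u) + (-3u + 4)·(-1)·e^(-u) = (3u - 7)·e^(-u). Since e^(-u) > 0, the only critical point is u = 7/3.
R''(7/3) has the same sign as 3 > 0, so this is a local minimum.
R(7/3) = (-3)·e^(-7/3) ≈ -0.2909.

-0.2909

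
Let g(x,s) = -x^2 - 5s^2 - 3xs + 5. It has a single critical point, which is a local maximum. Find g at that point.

∂g/∂x = -2x - 3s = 0 and ∂g/∂s = -3x - 10s = 0, so (x, s) = (0, 0).
The Hessian has g_{xx} = -2, g_{ss} = -10, g_{xs} = -3, giving D = 11 > 0 with g_{xx} < 0, so the point is a local maximum.
g(0, 0) = 5.

5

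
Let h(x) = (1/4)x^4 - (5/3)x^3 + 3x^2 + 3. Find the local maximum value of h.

h'(x) = x^3 - 5x^2 + 6x. Setting h'(x) = 0 gives x ∈ {0, 2, 3}.
Second-derivative test with h''(x) = 3x^2 - 10x + 6: h''(0) = 6 > 0 ⇒ local minimum; h''(2) = -2 < 0 ⇒ local maximum; h''(3) = 3 > 0 ⇒ local minimum.
The local maximum is h(2) = 17/3.

17/3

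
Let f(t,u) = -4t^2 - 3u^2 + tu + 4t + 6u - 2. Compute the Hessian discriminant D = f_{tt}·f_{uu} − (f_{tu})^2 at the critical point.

∂f/∂t = -8t + u + 4 = 0 and ∂f/∂u = t - 6u + 6 = 0, so (t, u) = (30/47, 52/47).
The Hessian has f_{tt} = -8, f_{uu} = -6, f_{tu} = 1, giving D = 47 > 0 with f_{tt} < 0, so the point is a local maximum.
D = (-8)·(-6) − (1)^2 = 47.

47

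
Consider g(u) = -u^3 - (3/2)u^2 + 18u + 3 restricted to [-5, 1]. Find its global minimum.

-75/2

g'(u) = -3u^2 - 3u + 18, whose only zero in [-5, 1] is u = -3.
Compare values at every candidate in [-5, 1]: g(-5) = 1/2,  g(-3) = -75/2,  g(1) = 37/2.
Hence the absolute minimum is -75/2 at u = -3.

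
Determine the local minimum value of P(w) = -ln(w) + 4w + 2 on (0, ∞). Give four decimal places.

4.3863

P'(w) = -1/w + 4 = 0 gives w = 1/4.
P''(w) = 1/w², which is positive for w > 0, so this is a local minimum.
P(1/4) = -1·ln(1/4) + 1 + 2 ≈ 4.3863.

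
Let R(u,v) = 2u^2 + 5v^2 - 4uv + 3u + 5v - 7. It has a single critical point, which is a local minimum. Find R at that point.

-323/24

∂R/∂u = 4u - 4v + 3 = 0 and ∂R/∂v = -4u + 10v + 5 = 0, so (u, v) = (-25/12, -4/3).
The Hessian has R_{uu} = 4, R_{vv} = 10, R_{uv} = -4, giving D = 24 > 0 with R_{uu} > 0, so the point is a local minimum.
R(-25/12, -4/3) = -323/24.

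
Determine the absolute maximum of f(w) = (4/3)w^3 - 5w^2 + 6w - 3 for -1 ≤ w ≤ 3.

f'(w) = 4w^2 - 10w + 6, which vanishes at w = 1 and w = 3/2.
Compare values at every candidate in [-1, 3]: f(-1) = -46/3, f(1) = -2/3, f(3/2) = -3/4, f(3) = 6.
The maximum over the interval is 6, attained at w = 3.

6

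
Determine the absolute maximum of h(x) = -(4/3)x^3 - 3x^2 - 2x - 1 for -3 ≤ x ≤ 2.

14

The derivative is -4x^2 - 6x - 2, which vanishes at x = -1 and x = -1/2.
Candidates: h(-3) = 14,  h(-1) = -2/3,  h(-1/2) = -7/12,  h(2) = -83/3.
The maximum over the interval is 14, attained at x = -3.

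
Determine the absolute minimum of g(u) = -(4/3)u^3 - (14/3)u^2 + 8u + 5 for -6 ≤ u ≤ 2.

g'(u) = -4u^2 - (28/3)u + 8, which vanishes at u = -3 and u = 2/3.
Evaluating at the critical points and endpoints: g(-6) = 77; g(-3) = -25; g(2/3) = 637/81; g(2) = -25/3.
Hence the absolute minimum is -25 at u = -3.

-25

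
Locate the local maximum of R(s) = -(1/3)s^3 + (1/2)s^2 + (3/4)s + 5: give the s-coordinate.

3/2

R'(s) = -s^2 + s + 3/4 = 0 at s = -1/2, 3/2.
Second-derivative test with R''(s) = -2s + 1: R''(-1/2) = 2 > 0 ⇒ local minimum; R''(3/2) = -2 < 0 ⇒ local maximum.
Thus R has its local maximum at s = 3/2, with value 49/8.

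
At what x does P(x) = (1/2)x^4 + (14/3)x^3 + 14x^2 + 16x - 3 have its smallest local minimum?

P'(x) = 2x^3 + 14x^2 + 28x + 16 = 0 at x = -4, -2, -1.
Since P''(x) = 6x^2 + 28x + 28, we get P''(-4) = 12 > 0 ⇒ local minimum; P''(-2) = -4 < 0 ⇒ local maximum; P''(-1) = 6 > 0 ⇒ local minimum.
Thus P has its smallest local minimum at x = -4, with value -41/3.

-4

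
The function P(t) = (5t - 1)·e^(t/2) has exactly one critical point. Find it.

P'(t) = 5·e^(t/2) + (5t - 1)·(1/2)·e^(t/2) = ((5/2)t + 9/2)·e^(t/2). Since e^(t/2) > 0, the only critical point is t = -9/5.
P''(-9/5) has the same sign as 5/2 > 0, so this is a local minimum.
P(-9/5) = (-10)·e^(-9/10) ≈ -4.0657.

-9/5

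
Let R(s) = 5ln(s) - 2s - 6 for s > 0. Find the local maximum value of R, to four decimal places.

R'(s) = 5/s − 2 = 0 gives s = 5/2.
R''(s) = -5/s², which is negative for s > 0, so this is a local maximum.
R(5/2) = 5·ln(5/2) - 5 - 6 ≈ -6.4185.

-6.4185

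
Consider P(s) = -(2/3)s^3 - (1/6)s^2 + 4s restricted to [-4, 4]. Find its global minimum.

P'(s) = -2s^2 - (1/3)s + 4, which vanishes at s = -3/2 and s = 4/3.
Evaluating at the critical points and endpoints: P(-4) = 24; P(-3/2) = -33/8; P(4/3) = 280/81; P(4) = -88/3.
Hence the absolute minimum is -88/3 at s = 4.

-88/3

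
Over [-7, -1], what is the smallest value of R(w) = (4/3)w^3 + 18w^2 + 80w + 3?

Differentiating, R'(w) = 4w^2 + 36w + 80; which vanishes at w = -5 and w = -4.
Compare values at every candidate in [-7, -1]: R(-7) = -397/3; R(-5) = -341/3; R(-4) = -343/3; R(-1) = -181/3.
Hence the absolute minimum is -397/3 at w = -7.

-397/3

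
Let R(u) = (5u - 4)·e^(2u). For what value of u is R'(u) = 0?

R'(u) = 5·e^(2u) + (5u - 4)·2·e^(2u) = (10u - 3)·e^(2u). Since e^(2u) > 0, the only critical point is u = 3/10.
R''(3/10) has the same sign as 10 > 0, so this is a local minimum.
R(3/10) = (-5/2)·e^(3/5) ≈ -4.5553.

3/10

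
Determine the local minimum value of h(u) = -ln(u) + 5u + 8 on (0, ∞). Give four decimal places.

h'(u) = -1/u + 5 = 0 gives u = 1/5.
h''(u) = 1/u², which is positive for u > 0, so this is a local minimum.
h(1/5) = -1·ln(1/5) + 1 + 8 ≈ 10.6094.

10.6094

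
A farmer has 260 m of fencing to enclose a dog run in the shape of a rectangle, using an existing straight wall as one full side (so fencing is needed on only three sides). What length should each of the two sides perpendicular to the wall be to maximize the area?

Let the sides perpendicular to the wall have length x and the parallel side y, so 2x + y = 260 and the area is A = xy = x(260 − 2x).
A'(x) = 260 − 4x = 0 gives x = 65, and A''(x) = −4 < 0 confirms a maximum.
Then y = 260 − 2·65 = 130 and A = 8450.

65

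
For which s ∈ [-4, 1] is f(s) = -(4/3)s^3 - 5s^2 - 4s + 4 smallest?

1

The derivative is -4s^2 - 10s - 4, which vanishes at s = -2 and s = -1/2.
Compare values at every candidate in [-4, 1]: f(-4) = 76/3, f(-2) = 8/3, f(-1/2) = 59/12, f(1) = -19/3.
So the minimum is f(1) = -19/3.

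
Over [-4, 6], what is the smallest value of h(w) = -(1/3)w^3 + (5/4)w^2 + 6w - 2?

-113/16

h'(w) = -w^2 + (5/2)w + 6, which vanishes at w = -3/2 and w = 4.
Compare values at every candidate in [-4, 6]: h(-4) = 46/3, h(-3/2) = -113/16, h(4) = 62/3, h(6) = 7.
Hence the absolute minimum is -113/16 at w = -3/2.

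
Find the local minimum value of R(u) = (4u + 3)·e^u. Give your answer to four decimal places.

R'(u) = 4·e^u + (4u + 3)·1·e^u = (4u + 7)·e^u. Since e^u > 0, the only critical point is u = -7/4.
R''(-7/4) has the same sign as 4 > 0, so this is a local minimum.
R(-7/4) = (-4)·e^(-7/4) ≈ -0.6951.

-0.6951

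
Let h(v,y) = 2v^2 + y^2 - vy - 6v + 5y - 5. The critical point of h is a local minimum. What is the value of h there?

-13

∂h/∂v = 4v - y - 6 = 0 and ∂h/∂y = -v + 2y + 5 = 0, so (v, y) = (1, -2).
The Hessian has h_{vv} = 4, h_{yy} = 2, h_{vy} = -1, giving D = 7 > 0 with h_{vv} > 0, so the point is a local minimum.
h(1, -2) = -13.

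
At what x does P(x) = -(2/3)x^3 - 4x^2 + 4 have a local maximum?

P'(x) = -2x^2 - 8x = 0 at x = -4, 0.
Since P''(x) = -4x - 8, we get P''(-4) = 8 > 0 ⇒ local minimum; P''(0) = -8 < 0 ⇒ local maximum.
Thus P has its local maximum at x = 0, with value 4.

0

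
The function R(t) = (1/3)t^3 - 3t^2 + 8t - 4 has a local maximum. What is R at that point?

8/3

R'(t) = t^2 - 6t + 8. Setting R'(t) = 0 gives t ∈ {2, 4}.
R''(t) = 2t - 6. R''(2) = -2 < 0 ⇒ local maximum; R''(4) = 2 > 0 ⇒ local minimum.
The local maximum is R(2) = 8/3.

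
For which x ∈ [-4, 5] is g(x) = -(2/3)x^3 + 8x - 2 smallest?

Differentiating, g'(x) = -2x^2 + 8; which vanishes at x = -2 and x = 2.
Compare values at every candidate in [-4, 5]: g(-4) = 26/3, g(-2) = -38/3, g(2) = 26/3, g(5) = -136/3.
So the minimum is g(5) = -136/3.

5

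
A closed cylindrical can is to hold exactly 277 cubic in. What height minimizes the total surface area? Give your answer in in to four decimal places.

With radius r and height h, πr²h = 277 so h = 277/(πr²), and S(r) = 2πr² + 2πrh = 2πr² + 2·277/r.
S'(r) = 4πr − 2·277/r² = 0 ⇒ r³ = 277/(2π), so r ≈ 3.5326 and h = 2r ≈ 7.0653.
S''(r) = 4π + 4·277/r³ > 0, so this is the minimum; S ≈ 235.2345.

7.0653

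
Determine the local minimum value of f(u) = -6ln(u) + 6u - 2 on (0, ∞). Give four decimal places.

f'(u) = -6/u + 6 = 0 gives u = 1.
f''(u) = 6/u², which is positive for u > 0, so this is a local minimum.
f(1) = -6·ln(1) + 6 - 2 ≈ 4.0000.

4.0000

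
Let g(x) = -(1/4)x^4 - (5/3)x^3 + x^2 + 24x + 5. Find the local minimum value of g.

Critical points: g'(x) = -x^3 - 5x^2 + 2x + 24 vanishes at x = -4, -3, 2.
Second-derivative test with g''(x) = -3x^2 - 10x + 2: g''(-4) = -6 < 0 ⇒ local maximum; g''(-3) = 5 > 0 ⇒ local minimum; g''(2) = -30 < 0 ⇒ local maximum.
So the local minimum value is g(-3) = -133/4.

-133/4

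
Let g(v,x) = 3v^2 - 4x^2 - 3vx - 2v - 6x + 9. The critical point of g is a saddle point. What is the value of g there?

∂g/∂v = 6v - 3x - 2 = 0 and ∂g/∂x = -3v - 8x - 6 = 0, so (v, x) = (-2/57, -14/19).
The Hessian has g_{vv} = 6, g_{xx} = -8, g_{vx} = -3, giving D = -57 < 0, so the point is a saddle point.
g(-2/57, -14/19) = 641/57.

641/57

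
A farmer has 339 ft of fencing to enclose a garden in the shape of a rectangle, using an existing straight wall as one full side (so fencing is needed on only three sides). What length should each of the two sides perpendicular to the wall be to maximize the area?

339/4

Let the sides perpendicular to the wall have length x and the parallel side y, so 2x + y = 339 and the area is A = xy = x(339 − 2x).
A'(x) = 339 − 4x = 0 gives x = 339/4, and A''(x) = −4 < 0 confirms a maximum.
Then y = 339 − 2·339/4 = 339/2 and A = 114921/8.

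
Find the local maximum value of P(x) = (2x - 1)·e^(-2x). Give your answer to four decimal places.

0.1353

By the product rule, P'(x) = (-4x + 4)·e^(-2x). Since e^(-2x) > 0, the only critical point is x = 1.
P''(1) has the same sign as -4 < 0, so this is a local maximum.
P(1) = (1)·e^(-2) ≈ 0.1353.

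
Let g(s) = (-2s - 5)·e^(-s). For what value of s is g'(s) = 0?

Differentiating with the product rule gives g'(s) = (2s + 3)·e^(-s). Since e^(-s) > 0, the only critical point is s = -3/2.
g''(-3/2) has the same sign as 2 > 0, so this is a local minimum.
g(-3/2) = (-2)·e^(3/2) ≈ -8.9634.

-3/2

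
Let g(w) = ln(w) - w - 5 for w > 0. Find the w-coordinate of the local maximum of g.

1

g'(w) = 1/w − 1 = 0 gives w = 1.
g''(w) = -1/w², which is negative for w > 0, so this is a local maximum.
g(1) = 1·ln(1) - 1 - 5 ≈ -6.0000.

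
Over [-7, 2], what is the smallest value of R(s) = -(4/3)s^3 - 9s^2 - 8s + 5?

-173/3

Differentiating, R'(s) = -4s^2 - 18s - 8; which vanishes at s = -4 and s = -1/2.
Compare values at every candidate in [-7, 2]: R(-7) = 232/3; R(-4) = -65/3; R(-1/2) = 83/12; R(2) = -173/3.
So the minimum is R(2) = -173/3.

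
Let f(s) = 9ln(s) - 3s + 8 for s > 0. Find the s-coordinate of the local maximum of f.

3

f'(s) = 9/s − 3 = 0 gives s = 3.
f''(s) = -9/s², which is negative for s > 0, so this is a local maximum.
f(3) = 9·ln(3) - 9 + 8 ≈ 8.8875.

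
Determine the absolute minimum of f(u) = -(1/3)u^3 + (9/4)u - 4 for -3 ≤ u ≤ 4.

Differentiating, f'(u) = -u^2 + 9/4; which vanishes at u = -3/2 and u = 3/2.
Candidates: f(-3) = -7/4; f(-3/2) = -25/4; f(3/2) = -7/4; f(4) = -49/3.
Hence the absolute minimum is -49/3 at u = 4.

-49/3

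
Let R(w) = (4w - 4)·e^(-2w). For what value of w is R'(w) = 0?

3/2

Differentiating with the product rule gives R'(w) = (-8w + 12)·e^(-2w). Since e^(-2w) > 0, the only critical point is w = 3/2.
R''(3/2) has the same sign as -8 < 0, so this is a local maximum.
R(3/2) = (2)·e^(-3) ≈ 0.0996.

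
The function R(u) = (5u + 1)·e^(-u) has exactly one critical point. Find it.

4/5

Differentiating with the product rule gives R'(u) = (-5u + 4)·e^(-u). Since e^(-u) > 0, the only critical point is u = 4/5.
R''(4/5) has the same sign as -5 < 0, so this is a local maximum.
R(4/5) = (5)·e^(-4/5) ≈ 2.2466.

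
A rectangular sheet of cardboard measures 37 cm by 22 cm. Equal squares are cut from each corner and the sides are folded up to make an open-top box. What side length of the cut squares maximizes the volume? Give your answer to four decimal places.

4.4611

With cut size x, the volume is V(x) = x(37 − 2x)(22 − 2x) for 0 < x < 11.
V'(x) = 12x^2 − 236x + 814. Setting V'(x) = 0 gives x ≈ 4.4611 (the root in (0, 11)).
V''(x) = 24x − 236 is negative there, so this is the maximum; V ≈ 1638.0974.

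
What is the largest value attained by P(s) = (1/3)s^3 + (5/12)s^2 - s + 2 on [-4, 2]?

13/3

P'(s) = s^2 + (5/6)s - 1, which vanishes at s = -3/2 and s = 2/3.
Evaluating at the critical points and endpoints: P(-4) = -26/3, P(-3/2) = 53/16, P(2/3) = 131/81, P(2) = 13/3.
The maximum over the interval is 13/3, attained at s = 2.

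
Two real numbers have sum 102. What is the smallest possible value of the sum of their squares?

5202

With a + b = 102, a^2 + b^2 = a^2 + (102 − a)^2.
The derivative 2a − 2(102 − a) = 4a − 204 vanishes at a = 51; second derivative 4 > 0, a minimum.
The minimum is 2·(51)^2 = 5202.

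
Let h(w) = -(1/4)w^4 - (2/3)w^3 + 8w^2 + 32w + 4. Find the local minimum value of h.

-80/3

h'(w) = -w^3 - 2w^2 + 16w + 32. Setting h'(w) = 0 gives w ∈ {-4, -2, 4}.
Second-derivative test with h''(w) = -3w^2 - 4w + 16: h''(-4) = -16 < 0 ⇒ local maximum; h''(-2) = 12 > 0 ⇒ local minimum; h''(4) = -48 < 0 ⇒ local maximum.
So the local minimum value is h(-2) = -80/3.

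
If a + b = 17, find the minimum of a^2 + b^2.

289/2

With a + b = 17, a^2 + b^2 = a^2 + (17 − a)^2.
The derivative 2a − 2(17 − a) = 4a − 34 vanishes at a = 17/2; second derivative 4 > 0, a minimum.
The minimum is 2·(17/2)^2 = 289/2.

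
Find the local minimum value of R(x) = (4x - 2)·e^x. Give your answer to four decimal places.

-2.4261

Differentiating with the product rule gives R'(x) = (4x + 2)·e^x. Since e^x > 0, the only critical point is x = -1/2.
R''(-1/2) has the same sign as 4 > 0, so this is a local minimum.
R(-1/2) = (-4)·e^(-1/2) ≈ -2.4261.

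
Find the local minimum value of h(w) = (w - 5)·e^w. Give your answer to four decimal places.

h'(w) = 1·e^w + (w - 5)·1·e^w = (w - 4)·e^w. Since e^w > 0, the only critical point is w = 4.
h''(4) has the same sign as 1 > 0, so this is a local minimum.
h(4) = (-1)·e^(4) ≈ -54.5982.

-54.5982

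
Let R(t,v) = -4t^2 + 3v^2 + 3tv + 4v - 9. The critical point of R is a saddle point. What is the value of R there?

∂R/∂t = -8t + 3v = 0 and ∂R/∂v = 3t + 6v + 4 = 0, so (t, v) = (-4/19, -32/57).
The Hessian has R_{tt} = -8, R_{vv} = 6, R_{tv} = 3, giving D = -57 < 0, so the point is a saddle point.
R(-4/19, -32/57) = -577/57.

-577/57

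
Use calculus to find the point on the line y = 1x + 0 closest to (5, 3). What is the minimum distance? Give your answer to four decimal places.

Minimize D(x)^2 = (x - 5)^2 + (x - 3)^2.
d/dx[D^2] = 2(x - 5) + 2·1·(x - 3) = 0 ⇒ x = 4.
Then y = 4 and the distance is √(2) ≈ 1.4142.

1.4142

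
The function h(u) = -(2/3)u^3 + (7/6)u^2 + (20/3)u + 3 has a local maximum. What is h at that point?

397/24

h'(u) = -2u^2 + (7/3)u + 20/3. Setting h'(u) = 0 gives u ∈ {-4/3, 5/2}.
Since h''(u) = -4u + 7/3, we get h''(-4/3) = 23/3 > 0 ⇒ local minimum; h''(5/2) = -23/3 < 0 ⇒ local maximum.
The local maximum is h(5/2) = 397/24.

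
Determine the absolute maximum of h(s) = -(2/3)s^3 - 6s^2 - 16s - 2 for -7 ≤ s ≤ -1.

Differentiating, h'(s) = -2s^2 - 12s - 16; which vanishes at s = -4 and s = -2.
Evaluating at the critical points and endpoints: h(-7) = 134/3, h(-4) = 26/3, h(-2) = 34/3, h(-1) = 26/3.
So the maximum is h(-7) = 134/3.

134/3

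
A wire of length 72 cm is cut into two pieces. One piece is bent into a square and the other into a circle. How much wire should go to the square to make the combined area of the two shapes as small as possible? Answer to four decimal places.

Let x be the length used for the square. Square side x/4; circle radius (72−x)/(2π).
A(x) = (x/4)² + π·((72−x)/(2π))² = x²/16 + (72−x)²/(4π) for 0 ≤ x ≤ 72. A'(x) = x/8 − (72−x)/(2π) = 0 gives x = 4·72/(π+4) ≈ 40.3271.
A'' = 1/8 + 1/(2π) > 0, so this gives the minimum combined area; x ≈ 40.3271 cm to the square.

40.3271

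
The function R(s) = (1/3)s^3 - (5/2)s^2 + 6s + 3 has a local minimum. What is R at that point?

R'(s) = s^2 - 5s + 6. Setting R'(s) = 0 gives s ∈ {2, 3}.
Since R''(s) = 2s - 5, we get R''(2) = -1 < 0 ⇒ local maximum; R''(3) = 1 > 0 ⇒ local minimum.
The local minimum is R(3) = 15/2.

15/2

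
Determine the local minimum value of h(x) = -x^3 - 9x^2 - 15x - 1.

h'(x) = -3x^2 - 18x - 15. Setting h'(x) = 0 gives x ∈ {-5, -1}.
h''(x) = -6x - 18. h''(-5) = 12 > 0 ⇒ local minimum; h''(-1) = -12 < 0 ⇒ local maximum.
So the local minimum value is h(-5) = -26.

-26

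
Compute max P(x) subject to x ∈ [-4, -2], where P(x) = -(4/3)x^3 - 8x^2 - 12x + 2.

The derivative is -4x^2 - 16x - 12, whose only zero in [-4, -2] is x = -3.
Compare values at every candidate in [-4, -2]: P(-4) = 22/3; P(-3) = 2; P(-2) = 14/3.
So the maximum is P(-4) = 22/3.

22/3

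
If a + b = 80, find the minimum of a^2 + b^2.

3200

With a + b = 80, a^2 + b^2 = a^2 + (80 − a)^2.
The derivative 2a − 2(80 − a) = 4a − 160 vanishes at a = 40; second derivative 4 > 0, a minimum.
The minimum is 2·(40)^2 = 3200.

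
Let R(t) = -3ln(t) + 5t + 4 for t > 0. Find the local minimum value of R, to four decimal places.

R'(t) = -3/t + 5 = 0 gives t = 3/5.
R''(t) = 3/t², which is positive for t > 0, so this is a local minimum.
R(3/5) = -3·ln(3/5) + 3 + 4 ≈ 8.5325.

8.5325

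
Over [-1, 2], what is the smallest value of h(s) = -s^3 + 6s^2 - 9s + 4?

The derivative is -3s^2 + 12s - 9, whose only zero in [-1, 2] is s = 1.
Candidates: h(-1) = 20,  h(1) = 0,  h(2) = 2.
Hence the absolute minimum is 0 at s = 1.

0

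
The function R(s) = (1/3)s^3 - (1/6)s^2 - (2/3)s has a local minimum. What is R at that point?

-1/2

R'(s) = s^2 - (1/3)s - 2/3. Setting R'(s) = 0 gives s ∈ {-2/3, 1}.
Second-derivative test with R''(s) = 2s - 1/3: R''(-2/3) = -5/3 < 0 ⇒ local maximum; R''(1) = 5/3 > 0 ⇒ local minimum.
Thus R has its local minimum at s = 1, with value -1/2.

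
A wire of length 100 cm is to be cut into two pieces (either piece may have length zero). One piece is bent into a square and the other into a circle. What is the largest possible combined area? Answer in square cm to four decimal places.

Let x be the length used for the square. Square side x/4; circle radius (100−x)/(2π).
A(x) = (x/4)² + π·((100−x)/(2π))² = x²/16 + (100−x)²/(4π) for 0 ≤ x ≤ 100. A'(x) = x/8 − (100−x)/(2π) = 0 gives x = 4·100/(π+4) ≈ 56.0099.
A'' > 0, so the interior critical point is a minimum; the maximum is at an endpoint. A(0) = 795.7747 and A(100) = 625.0000, so the largest area is 795.7747.

795.7747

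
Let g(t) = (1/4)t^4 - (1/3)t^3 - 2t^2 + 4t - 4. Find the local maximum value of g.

-25/12

Critical points: g'(t) = t^3 - t^2 - 4t + 4 vanishes at t = -2, 1, 2.
Since g''(t) = 3t^2 - 2t - 4, we get g''(-2) = 12 > 0 ⇒ local minimum; g''(1) = -3 < 0 ⇒ local maximum; g''(2) = 4 > 0 ⇒ local minimum.
Thus g has its local maximum at t = 1, with value -25/12.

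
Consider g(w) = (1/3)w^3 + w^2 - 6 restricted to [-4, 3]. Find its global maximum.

The derivative is w^2 + 2w, which vanishes at w = -2 and w = 0.
Compare values at every candidate in [-4, 3]: g(-4) = -34/3, g(-2) = -14/3, g(0) = -6, g(3) = 12.
Hence the absolute maximum is 12 at w = 3.

12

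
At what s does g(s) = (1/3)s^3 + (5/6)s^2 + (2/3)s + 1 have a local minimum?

Critical points: g'(s) = s^2 + (5/3)s + 2/3 vanishes at s = -1, -2/3.
Since g''(s) = 2s + 5/3, we get g''(-1) = -1/3 < 0 ⇒ local maximum; g''(-2/3) = 1/3 > 0 ⇒ local minimum.
So the local minimum value is g(-2/3) = 67/81.

-2/3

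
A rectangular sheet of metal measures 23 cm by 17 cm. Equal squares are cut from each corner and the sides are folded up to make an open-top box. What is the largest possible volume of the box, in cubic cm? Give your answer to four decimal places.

563.0933

With cut size x, the volume is V(x) = x(23 − 2x)(17 − 2x) for 0 < x < 8.5.
V'(x) = 12x^2 − 160x + 391. Setting V'(x) = 0 gives x ≈ 3.2227 (the root in (0, 8.5)).
V''(x) = 24x − 160 is negative there, so this is the maximum; V ≈ 563.0933.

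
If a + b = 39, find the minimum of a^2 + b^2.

With a + b = 39, a^2 + b^2 = a^2 + (39 − a)^2.
The derivative 2a − 2(39 − a) = 4a − 78 vanishes at a = 39/2; second derivative 4 > 0, a minimum.
The minimum is 2·(39/2)^2 = 1521/2.

1521/2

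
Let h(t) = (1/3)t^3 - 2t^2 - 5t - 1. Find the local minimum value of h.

-103/3

h'(t) = t^2 - 4t - 5 = 0 at t = -1, 5.
Since h''(t) = 2t - 4, we get h''(-1) = -6 < 0 ⇒ local maximum; h''(5) = 6 > 0 ⇒ local minimum.
Thus h has its local minimum at t = 5, with value -103/3.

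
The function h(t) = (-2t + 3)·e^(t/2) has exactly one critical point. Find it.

h'(t) = (-2)·e^(t/2) + (-2t + 3)·(1/2)·e^(t/2) = (-t - 1/2)·e^(t/2). Since e^(t/2) > 0, the only critical point is t = -1/2.
h''(-1/2) has the same sign as -1 < 0, so this is a local maximum.
h(-1/2) = (4)·e^(-1/4) ≈ 3.1152.

-1/2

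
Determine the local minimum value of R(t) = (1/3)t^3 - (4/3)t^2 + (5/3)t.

R'(t) = t^2 - (8/3)t + 5/3. Setting R'(t) = 0 gives t ∈ {1, 5/3}.
Since R''(t) = 2t - 8/3, we get R''(1) = -2/3 < 0 ⇒ local maximum; R''(5/3) = 2/3 > 0 ⇒ local minimum.
The local minimum is R(5/3) = 50/81.

50/81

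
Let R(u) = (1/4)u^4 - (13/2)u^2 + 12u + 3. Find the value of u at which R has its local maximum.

1

Critical points: R'(u) = u^3 - 13u + 12 vanishes at u = -4, 1, 3.
R''(u) = 3u^2 - 13. R''(-4) = 35 > 0 ⇒ local minimum; R''(1) = -10 < 0 ⇒ local maximum; R''(3) = 14 > 0 ⇒ local minimum.
Thus R has its local maximum at u = 1, with value 35/4.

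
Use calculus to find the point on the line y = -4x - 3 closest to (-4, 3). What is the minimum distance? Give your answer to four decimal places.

Minimize D(x)^2 = (x + 4)^2 + (-4x - 6)^2.
d/dx[D^2] = 2(x + 4) + 2·(-4)·(-4x - 6) = 0 ⇒ x = -28/17.
Then y = 61/17 and the distance is √(100/17) ≈ 2.4254.

2.4254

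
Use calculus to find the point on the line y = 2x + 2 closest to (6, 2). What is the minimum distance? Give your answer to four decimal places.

5.3666

Minimize D(x)^2 = (x - 6)^2 + (2x)^2.
d/dx[D^2] = 2(x - 6) + 2·2·(2x) = 0 ⇒ x = 6/5.
Then y = 22/5 and the distance is √(144/5) ≈ 5.3666.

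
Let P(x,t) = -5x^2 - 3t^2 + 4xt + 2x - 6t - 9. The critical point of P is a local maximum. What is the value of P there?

∂P/∂x = -10x + 4t + 2 = 0 and ∂P/∂t = 4x - 6t - 6 = 0, so (x, t) = (-3/11, -13/11).
The Hessian has P_{xx} = -10, P_{tt} = -6, P_{xt} = 4, giving D = 44 > 0 with P_{xx} < 0, so the point is a local maximum.
P(-3/11, -13/11) = -63/11.

-63/11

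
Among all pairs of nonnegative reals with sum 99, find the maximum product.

With x + y = 99, the product is P(x) = x(99 − x).
P'(x) = 99 − 2x = 0 gives x = 99/2; P'' = −2 < 0, so this is the maximum.
P = 99/2·99/2 = 9801/4.

9801/4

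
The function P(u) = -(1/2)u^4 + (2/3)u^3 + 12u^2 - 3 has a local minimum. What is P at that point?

Critical points: P'(u) = -2u^3 + 2u^2 + 24u vanishes at u = -3, 0, 4.
Second-derivative test with P''(u) = -6u^2 + 4u + 24: P''(-3) = -42 < 0 ⇒ local maximum; P''(0) = 24 > 0 ⇒ local minimum; P''(4) = -56 < 0 ⇒ local maximum.
So the local minimum value is P(0) = -3.

-3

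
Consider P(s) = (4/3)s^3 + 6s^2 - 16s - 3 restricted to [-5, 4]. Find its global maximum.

343/3

The derivative is 4s^2 + 12s - 16, which vanishes at s = -4 and s = 1.
Compare values at every candidate in [-5, 4]: P(-5) = 181/3,  P(-4) = 215/3,  P(1) = -35/3,  P(4) = 343/3.
Hence the absolute maximum is 343/3 at s = 4.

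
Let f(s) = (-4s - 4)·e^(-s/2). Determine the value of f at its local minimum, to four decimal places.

Differentiating with the product rule gives f'(s) = (2s - 2)·e^(-s/2). Since e^(-s/2) > 0, the only critical point is s = 1.
f''(1) has the same sign as 2 > 0, so this is a local minimum.
f(1) = (-8)·e^(-1/2) ≈ -4.8522.

-4.8522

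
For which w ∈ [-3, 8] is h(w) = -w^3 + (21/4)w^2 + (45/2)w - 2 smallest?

The derivative is -3w^2 + (21/2)w + 45/2, which vanishes at w = -3/2 and w = 5.
Compare values at every candidate in [-3, 8]: h(-3) = 19/4; h(-3/2) = -329/16; h(5) = 467/4; h(8) = 2.
The minimum over the interval is -329/16, attained at w = -3/2.

-3/2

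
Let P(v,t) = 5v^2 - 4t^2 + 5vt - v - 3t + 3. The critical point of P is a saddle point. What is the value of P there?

∂P/∂v = 10v + 5t - 1 = 0 and ∂P/∂t = 5v - 8t - 3 = 0, so (v, t) = (23/105, -5/21).
The Hessian has P_{vv} = 10, P_{tt} = -8, P_{vt} = 5, giving D = -105 < 0, so the point is a saddle point.
P(23/105, -5/21) = 341/105.

341/105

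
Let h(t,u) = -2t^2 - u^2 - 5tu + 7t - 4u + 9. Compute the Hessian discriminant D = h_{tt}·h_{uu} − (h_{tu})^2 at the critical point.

-17

∂h/∂t = -4t - 5u + 7 = 0 and ∂h/∂u = -5t - 2u - 4 = 0, so (t, u) = (-2, 3).
The Hessian has h_{tt} = -4, h_{uu} = -2, h_{tu} = -5, giving D = -17 < 0, so the point is a saddle point.
D = (-4)·(-2) − (-5)^2 = -17.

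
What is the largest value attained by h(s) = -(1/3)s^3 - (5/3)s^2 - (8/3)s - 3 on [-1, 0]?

-5/3

h'(s) = -s^2 - (10/3)s - 8/3, which has no zeros in [-1, 0].
Evaluating at the critical points and endpoints: h(-1) = -5/3, h(0) = -3.
The maximum over the interval is -5/3, attained at s = -1.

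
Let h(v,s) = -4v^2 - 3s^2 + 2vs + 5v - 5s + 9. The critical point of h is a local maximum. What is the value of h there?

∂h/∂v = -8v + 2s + 5 = 0 and ∂h/∂s = 2v - 6s - 5 = 0, so (v, s) = (5/11, -15/22).
The Hessian has h_{vv} = -8, h_{ss} = -6, h_{vs} = 2, giving D = 44 > 0 with h_{vv} < 0, so the point is a local maximum.
h(5/11, -15/22) = 521/44.

521/44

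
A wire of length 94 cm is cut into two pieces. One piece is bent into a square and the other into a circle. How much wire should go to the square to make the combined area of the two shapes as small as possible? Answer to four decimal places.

52.6493

Let x be the length used for the square. Square side x/4; circle radius (94−x)/(2π).
A(x) = (x/4)² + π·((94−x)/(2π))² = x²/16 + (94−x)²/(4π) for 0 ≤ x ≤ 94. A'(x) = x/8 − (94−x)/(2π) = 0 gives x = 4·94/(π+4) ≈ 52.6493.
A'' = 1/8 + 1/(2π) > 0, so this gives the minimum combined area; x ≈ 52.6493 cm to the square.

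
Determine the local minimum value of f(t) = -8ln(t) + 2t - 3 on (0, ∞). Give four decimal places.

-6.0904

f'(t) = -8/t + 2 = 0 gives t = 4.
f''(t) = 8/t², which is positive for t > 0, so this is a local minimum.
f(4) = -8·ln(4) + 8 - 3 ≈ -6.0904.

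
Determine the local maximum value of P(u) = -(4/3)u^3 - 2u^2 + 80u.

Critical points: P'(u) = -4u^2 - 4u + 80 vanishes at u = -5, 4.
Since P''(u) = -8u - 4, we get P''(-5) = 36 > 0 ⇒ local minimum; P''(4) = -36 < 0 ⇒ local maximum.
Thus P has its local maximum at u = 4, with value 608/3.

608/3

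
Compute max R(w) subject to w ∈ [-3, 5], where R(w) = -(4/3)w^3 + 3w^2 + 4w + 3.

54

R'(w) = -4w^2 + 6w + 4, which vanishes at w = -1/2 and w = 2.
Candidates: R(-3) = 54, R(-1/2) = 23/12, R(2) = 37/3, R(5) = -206/3.
Hence the absolute maximum is 54 at w = -3.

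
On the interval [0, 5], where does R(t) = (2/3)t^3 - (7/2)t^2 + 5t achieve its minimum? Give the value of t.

R'(t) = 2t^2 - 7t + 5, which vanishes at t = 1 and t = 5/2.
Compare values at every candidate in [0, 5]: R(0) = 0, R(1) = 13/6, R(5/2) = 25/24, R(5) = 125/6.
The minimum over the interval is 0, attained at t = 0.

0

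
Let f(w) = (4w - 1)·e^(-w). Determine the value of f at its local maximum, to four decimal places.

f'(w) = 4·e^(-w) + (4w - 1)·(-1)·e^(-w) = (-4w + 5)·e^(-w). Since e^(-w) > 0, the only critical point is w = 5/4.
f''(5/4) has the same sign as -4 < 0, so this is a local maximum.
f(5/4) = (4)·e^(-5/4) ≈ 1.1460.

1.1460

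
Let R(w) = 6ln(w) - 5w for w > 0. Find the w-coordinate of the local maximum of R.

6/5

R'(w) = 6/w − 5 = 0 gives w = 6/5.
R''(w) = -6/w², which is negative for w > 0, so this is a local maximum.
R(6/5) = 6·ln(6/5) - 6 ≈ -4.9061.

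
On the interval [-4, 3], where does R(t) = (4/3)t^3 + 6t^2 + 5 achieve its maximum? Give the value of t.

3

R'(t) = 4t^2 + 12t, which vanishes at t = -3 and t = 0.
Compare values at every candidate in [-4, 3]: R(-4) = 47/3; R(-3) = 23; R(0) = 5; R(3) = 95.
So the maximum is R(3) = 95.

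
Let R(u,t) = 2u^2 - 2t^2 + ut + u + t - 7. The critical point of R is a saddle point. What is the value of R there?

-120/17

∂R/∂u = 4u + t + 1 = 0 and ∂R/∂t = u - 4t + 1 = 0, so (u, t) = (-5/17, 3/17).
The Hessian has R_{uu} = 4, R_{tt} = -4, R_{ut} = 1, giving D = -17 < 0, so the point is a saddle point.
R(-5/17, 3/17) = -120/17.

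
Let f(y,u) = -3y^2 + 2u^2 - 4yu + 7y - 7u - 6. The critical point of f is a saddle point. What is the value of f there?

∂f/∂y = -6y - 4u + 7 = 0 and ∂f/∂u = -4y + 4u - 7 = 0, so (y, u) = (0, 7/4).
The Hessian has f_{yy} = -6, f_{uu} = 4, f_{yu} = -4, giving D = -40 < 0, so the point is a saddle point.
f(0, 7/4) = -97/8.

-97/8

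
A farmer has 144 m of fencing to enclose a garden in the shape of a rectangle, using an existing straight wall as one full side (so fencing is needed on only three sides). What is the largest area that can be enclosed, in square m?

Let the sides perpendicular to the wall have length x and the parallel side y, so 2x + y = 144 and the area is A = xy = x(144 − 2x).
A'(x) = 144 − 4x = 0 gives x = 36, and A''(x) = −4 < 0 confirms a maximum.
Then y = 144 − 2·36 = 72 and A = 2592.

2592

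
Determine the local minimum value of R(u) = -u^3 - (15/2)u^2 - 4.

-133/2

R'(u) = -3u^2 - 15u = 0 at u = -5, 0.
R''(u) = -6u - 15. R''(-5) = 15 > 0 ⇒ local minimum; R''(0) = -15 < 0 ⇒ local maximum.
The local minimum is R(-5) = -133/2.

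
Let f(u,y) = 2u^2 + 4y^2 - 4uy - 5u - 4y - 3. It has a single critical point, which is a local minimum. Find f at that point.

∂f/∂u = 4u - 4y - 5 = 0 and ∂f/∂y = -4u + 8y - 4 = 0, so (u, y) = (7/2, 9/4).
The Hessian has f_{uu} = 4, f_{yy} = 8, f_{uy} = -4, giving D = 16 > 0 with f_{uu} > 0, so the point is a local minimum.
f(7/2, 9/4) = -65/4.

-65/4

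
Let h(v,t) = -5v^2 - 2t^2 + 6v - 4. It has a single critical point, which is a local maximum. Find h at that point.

∂h/∂v = -10v + 6 = 0 and ∂h/∂t = -4t = 0, so (v, t) = (3/5, 0).
The Hessian has h_{vv} = -10, h_{tt} = -4, h_{vt} = 0, giving D = 40 > 0 with h_{vv} < 0, so the point is a local maximum.
h(3/5, 0) = -11/5.

-11/5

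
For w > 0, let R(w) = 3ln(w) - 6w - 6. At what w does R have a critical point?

1/2

R'(w) = 3/w − 6 = 0 gives w = 1/2.
R''(w) = -3/w², which is negative for w > 0, so this is a local maximum.
R(1/2) = 3·ln(1/2) - 3 - 6 ≈ -11.0794.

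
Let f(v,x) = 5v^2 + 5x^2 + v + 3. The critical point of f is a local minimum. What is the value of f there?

∂f/∂v = 10v + 1 = 0 and ∂f/∂x = 10x = 0, so (v, x) = (-1/10, 0).
The Hessian has f_{vv} = 10, f_{xx} = 10, f_{vx} = 0, giving D = 100 > 0 with f_{vv} > 0, so the point is a local minimum.
f(-1/10, 0) = 59/20.

59/20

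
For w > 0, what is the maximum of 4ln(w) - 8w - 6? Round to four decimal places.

h'(w) = 4/w − 8 = 0 gives w = 1/2.
h''(w) = -4/w², which is negative for w > 0, so this is a local maximum.
h(1/2) = 4·ln(1/2) - 4 - 6 ≈ -12.7726.

-12.7726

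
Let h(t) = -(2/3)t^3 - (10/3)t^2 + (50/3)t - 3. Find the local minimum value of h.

-259/3

Critical points: h'(t) = -2t^2 - (20/3)t + 50/3 vanishes at t = -5, 5/3.
Second-derivative test with h''(t) = -4t - 20/3: h''(-5) = 40/3 > 0 ⇒ local minimum; h''(5/3) = -40/3 < 0 ⇒ local maximum.
The local minimum is h(-5) = -259/3.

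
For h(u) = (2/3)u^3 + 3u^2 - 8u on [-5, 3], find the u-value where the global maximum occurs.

h'(u) = 2u^2 + 6u - 8, which vanishes at u = -4 and u = 1.
Candidates: h(-5) = 95/3, h(-4) = 112/3, h(1) = -13/3, h(3) = 21.
Hence the absolute maximum is 112/3 at u = -4.

-4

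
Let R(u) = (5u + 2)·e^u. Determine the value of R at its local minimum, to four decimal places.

R'(u) = 5·e^u + (5u + 2)·1·e^u = (5u + 7)·e^u. Since e^u > 0, the only critical point is u = -7/5.
R''(-7/5) has the same sign as 5 > 0, so this is a local minimum.
R(-7/5) = (-5)·e^(-7/5) ≈ -1.2330.

-1.2330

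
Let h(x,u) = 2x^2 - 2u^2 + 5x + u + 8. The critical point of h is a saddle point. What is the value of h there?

∂h/∂x = 4x + 5 = 0 and ∂h/∂u = -4u + 1 = 0, so (x, u) = (-5/4, 1/4).
The Hessian has h_{xx} = 4, h_{uu} = -4, h_{xu} = 0, giving D = -16 < 0, so the point is a saddle point.
h(-5/4, 1/4) = 5.

5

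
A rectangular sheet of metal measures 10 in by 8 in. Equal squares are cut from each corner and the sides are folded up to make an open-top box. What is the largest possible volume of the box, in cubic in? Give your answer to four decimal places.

52.5138

With cut size x, the volume is V(x) = x(10 − 2x)(8 − 2x) for 0 < x < 4.
V'(x) = 12x^2 − 72x + 80. Setting V'(x) = 0 gives x ≈ 1.4725 (the root in (0, 4)).
V''(x) = 24x − 72 is negative there, so this is the maximum; V ≈ 52.5138.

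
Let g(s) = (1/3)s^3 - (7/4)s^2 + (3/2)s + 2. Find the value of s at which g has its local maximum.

1/2

g'(s) = s^2 - (7/2)s + 3/2 = 0 at s = 1/2, 3.
Since g''(s) = 2s - 7/2, we get g''(1/2) = -5/2 < 0 ⇒ local maximum; g''(3) = 5/2 > 0 ⇒ local minimum.
So the local maximum value is g(1/2) = 113/48.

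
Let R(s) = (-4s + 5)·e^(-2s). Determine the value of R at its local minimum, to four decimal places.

R'(s) = (-4)·e^(-2s) + (-4s + 5)·(-2)·e^(-2s) = (8s - 14)·e^(-2s). Since e^(-2s) > 0, the only critical point is s = 7/4.
R''(7/4) has the same sign as 8 > 0, so this is a local minimum.
R(7/4) = (-2)·e^(-7/2) ≈ -0.0604.

-0.0604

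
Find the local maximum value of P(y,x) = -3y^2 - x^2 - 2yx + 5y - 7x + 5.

∂P/∂y = -6y - 2x + 5 = 0 and ∂P/∂x = -2y - 2x - 7 = 0, so (y, x) = (3, -13/2).
The Hessian has P_{yy} = -6, P_{xx} = -2, P_{yx} = -2, giving D = 8 > 0 with P_{yy} < 0, so the point is a local maximum.
P(3, -13/2) = 141/4.

141/4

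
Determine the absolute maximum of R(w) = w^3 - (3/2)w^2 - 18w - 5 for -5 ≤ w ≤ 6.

49

Differentiating, R'(w) = 3w^2 - 3w - 18; which vanishes at w = -2 and w = 3.
Evaluating at the critical points and endpoints: R(-5) = -155/2, R(-2) = 17, R(3) = -91/2, R(6) = 49.
Hence the absolute maximum is 49 at w = 6.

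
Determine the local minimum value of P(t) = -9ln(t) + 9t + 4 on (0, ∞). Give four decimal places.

13.0000

P'(t) = -9/t + 9 = 0 gives t = 1.
P''(t) = 9/t², which is positive for t > 0, so this is a local minimum.
P(1) = -9·ln(1) + 9 + 4 ≈ 13.0000.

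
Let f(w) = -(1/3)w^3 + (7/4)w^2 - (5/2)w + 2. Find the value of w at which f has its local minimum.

f'(w) = -w^2 + (7/2)w - 5/2 = 0 at w = 1, 5/2.
Since f''(w) = -2w + 7/2, we get f''(1) = 3/2 > 0 ⇒ local minimum; f''(5/2) = -3/2 < 0 ⇒ local maximum.
Thus f has its local minimum at w = 1, with value 11/12.

1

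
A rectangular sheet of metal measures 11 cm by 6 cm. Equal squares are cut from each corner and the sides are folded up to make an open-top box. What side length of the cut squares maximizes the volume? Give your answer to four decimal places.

1.2434

With cut size x, the volume is V(x) = x(11 − 2x)(6 − 2x) for 0 < x < 3.
V'(x) = 12x^2 − 68x + 66. Setting V'(x) = 0 gives x ≈ 1.2434 (the root in (0, 3)).
V''(x) = 24x − 68 is negative there, so this is the maximum; V ≈ 37.1883.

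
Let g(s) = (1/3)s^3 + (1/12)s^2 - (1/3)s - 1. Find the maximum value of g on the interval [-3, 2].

The derivative is s^2 + (1/6)s - 1/3, which vanishes at s = -2/3 and s = 1/2.
Candidates: g(-3) = -33/4,  g(-2/3) = -68/81,  g(1/2) = -53/48,  g(2) = 4/3.
The maximum over the interval is 4/3, attained at s = 2.

4/3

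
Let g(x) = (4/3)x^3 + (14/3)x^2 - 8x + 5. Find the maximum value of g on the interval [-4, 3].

59

The derivative is 4x^2 + (28/3)x - 8, which vanishes at x = -3 and x = 2/3.
Compare values at every candidate in [-4, 3]: g(-4) = 79/3,  g(-3) = 35,  g(2/3) = 173/81,  g(3) = 59.
So the maximum is g(3) = 59.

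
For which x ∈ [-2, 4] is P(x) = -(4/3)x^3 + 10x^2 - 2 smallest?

Differentiating, P'(x) = -4x^2 + 20x; whose only zero in [-2, 4] is x = 0.
Evaluating at the critical points and endpoints: P(-2) = 146/3; P(0) = -2; P(4) = 218/3.
So the minimum is P(0) = -2.

0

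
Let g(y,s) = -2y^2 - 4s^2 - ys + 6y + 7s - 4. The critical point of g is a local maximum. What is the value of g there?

∂g/∂y = -4y - s + 6 = 0 and ∂g/∂s = -y - 8s + 7 = 0, so (y, s) = (41/31, 22/31).
The Hessian has g_{yy} = -4, g_{ss} = -8, g_{ys} = -1, giving D = 31 > 0 with g_{yy} < 0, so the point is a local maximum.
g(41/31, 22/31) = 76/31.

76/31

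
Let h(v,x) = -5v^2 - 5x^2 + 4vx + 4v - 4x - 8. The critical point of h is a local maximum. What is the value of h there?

∂h/∂v = -10v + 4x + 4 = 0 and ∂h/∂x = 4v - 10x - 4 = 0, so (v, x) = (2/7, -2/7).
The Hessian has h_{vv} = -10, h_{xx} = -10, h_{vx} = 4, giving D = 84 > 0 with h_{vv} < 0, so the point is a local maximum.
h(2/7, -2/7) = -48/7.

-48/7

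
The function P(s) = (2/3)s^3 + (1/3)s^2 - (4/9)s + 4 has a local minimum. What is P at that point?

317/81

P'(s) = 2s^2 + (2/3)s - 4/9. Setting P'(s) = 0 gives s ∈ {-2/3, 1/3}.
Since P''(s) = 4s + 2/3, we get P''(-2/3) = -2 < 0 ⇒ local maximum; P''(1/3) = 2 > 0 ⇒ local minimum.
So the local minimum value is P(1/3) = 317/81.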